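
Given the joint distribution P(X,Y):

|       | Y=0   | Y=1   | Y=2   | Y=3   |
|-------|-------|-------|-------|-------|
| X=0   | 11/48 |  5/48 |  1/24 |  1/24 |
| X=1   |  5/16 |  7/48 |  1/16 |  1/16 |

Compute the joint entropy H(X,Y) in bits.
2.6385 bits

H(X,Y) = -Σ_{x,y} P(x,y) log₂ P(x,y). Per-cell terms -P(x,y)·log₂P(x,y):
  X=0: 0.4871, 0.3399, 0.1910, 0.1910
  X=1: 0.5244, 0.4051, 0.2500, 0.2500
Sum of the 8 terms: H(X,Y) = 2.6385 bits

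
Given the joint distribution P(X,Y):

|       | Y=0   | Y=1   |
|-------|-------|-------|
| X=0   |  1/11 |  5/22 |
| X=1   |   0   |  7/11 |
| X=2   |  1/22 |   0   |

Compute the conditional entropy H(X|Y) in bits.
0.8433 bits

H(X|Y) = H(X,Y) - H(Y)

H(X,Y) = -Σ_{x,y} P(x,y) log₂ P(x,y). Per-cell terms -P(x,y)·log₂P(x,y):
  X=0: 0.314494, 0.485796
  X=1: 0.000000, 0.414958
  X=2: 0.202701, 0.000000
  (cells with P = 0 contribute 0)
Sum of the 6 terms: H(X,Y) = 1.41795 bits

Marginal of Y (column sums):
  P(Y=0) = 1/11 + 0 + 1/22 = 3/22
  P(Y=1) = 5/22 + 7/11 + 0 = 19/22
H(Y) = -[(3/22)·log₂(3/22) + (19/22)·log₂(19/22)]
  = 0.391973 + 0.182663 = 0.57464 bits

H(X|Y) = H(X,Y) - H(Y) = 1.41795 - 0.57464 = 0.8433 bits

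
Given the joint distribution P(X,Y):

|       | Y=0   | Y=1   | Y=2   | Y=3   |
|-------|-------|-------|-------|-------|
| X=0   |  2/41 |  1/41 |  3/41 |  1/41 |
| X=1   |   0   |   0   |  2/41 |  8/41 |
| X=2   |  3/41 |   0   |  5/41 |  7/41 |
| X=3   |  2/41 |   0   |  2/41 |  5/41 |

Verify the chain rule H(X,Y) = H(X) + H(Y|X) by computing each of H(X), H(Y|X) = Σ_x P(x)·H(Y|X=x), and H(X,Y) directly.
H(X) = 1.9428 bits, H(Y|X) = 1.3567 bits, H(X,Y) = 3.2995 bits

Marginal of X (row sums):
  P(X=0) = 2/41 + 1/41 + 3/41 + 1/41 = 7/41
  P(X=1) = 0 + 0 + 2/41 + 8/41 = 10/41
  P(X=2) = 3/41 + 0 + 5/41 + 7/41 = 15/41
  P(X=3) = 2/41 + 0 + 2/41 + 5/41 = 9/41
H(X) = -[(7/41)·log₂(7/41) + (10/41)·log₂(10/41) + (15/41)·log₂(15/41) + (9/41)·log₂(9/41)]
  = 0.43540 + 0.49649 + 0.53073 + 0.48021 = 1.9428 bits

H(Y|X) = Σ_x P(x)·H(Y|X=x):
  X=0: P(X=0) = 7/41, P(Y|X=0) = (2/7, 1/7, 3/7, 1/7) → H(Y|X=0) = 1.84237
  X=1: P(X=1) = 10/41, P(Y|X=1) = (0, 0, 1/5, 4/5) → H(Y|X=1) = 0.72193
  X=2: P(X=2) = 15/41, P(Y|X=2) = (1/5, 0, 1/3, 7/15) → H(Y|X=2) = 1.50582
  X=3: P(X=3) = 9/41, P(Y|X=3) = (2/9, 0, 2/9, 5/9) → H(Y|X=3) = 1.43552
H(Y|X) = (7/41)·1.84237 + (10/41)·0.72193 + (15/41)·1.50582 + (9/41)·1.43552 = 1.3567 bits

H(X,Y) = -Σ_{x,y} P(x,y) log₂ P(x,y). Per-cell terms -P(x,y)·log₂P(x,y):
  X=0: 0.21256, 0.13067, 0.27604, 0.13067
  X=1: 0.00000, 0.00000, 0.21256, 0.46001
  X=2: 0.27604, 0.00000, 0.37020, 0.43540
  X=3: 0.21256, 0.00000, 0.21256, 0.37020
  (cells with P = 0 contribute 0)
Sum of the 16 terms: H(X,Y) = 3.2995 bits

Chain rule check:
  H(X) + H(Y|X) = 1.9428 + 1.3567 = 3.2995 bits
  H(X,Y) = 3.2995 bits
✓ Chain rule verified.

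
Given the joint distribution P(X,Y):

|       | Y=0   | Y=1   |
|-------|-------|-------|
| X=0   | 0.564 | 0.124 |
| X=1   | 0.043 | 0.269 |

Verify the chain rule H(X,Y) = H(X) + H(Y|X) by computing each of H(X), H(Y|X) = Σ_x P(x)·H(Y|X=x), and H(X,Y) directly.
H(X) = 0.8955 bits, H(Y|X) = 0.6487 bits, H(X,Y) = 1.5442 bits

Marginal of X (row sums):
  P(X=0) = 0.564 + 0.124 = 0.688
  P(X=1) = 0.043 + 0.269 = 0.312
H(X) = -[0.688·log₂(0.688) + 0.312·log₂(0.312)]
  = 0.3712 + 0.5243 = 0.8955 bits

H(Y|X) = Σ_x P(x)·H(Y|X=x):
  X=0: P(X=0) = 0.688, P(Y|X=0) = (141/172, 31/172) → H(Y|X=0) = 0.6806
  X=1: P(X=1) = 0.312, P(Y|X=1) = (43/312, 269/312) → H(Y|X=1) = 0.5785
H(Y|X) = 0.688·0.6806 + 0.312·0.5785 = 0.6487 bits

H(X,Y) = -Σ_{x,y} P(x,y) log₂ P(x,y). Per-cell terms -P(x,y)·log₂P(x,y):
  X=0: 0.4660, 0.3734
  X=1: 0.1952, 0.5096
Sum of the 4 terms: H(X,Y) = 1.5442 bits

Chain rule check:
  H(X) + H(Y|X) = 0.8955 + 0.6487 = 1.5442 bits
  H(X,Y) = 1.5442 bits
✓ Chain rule verified.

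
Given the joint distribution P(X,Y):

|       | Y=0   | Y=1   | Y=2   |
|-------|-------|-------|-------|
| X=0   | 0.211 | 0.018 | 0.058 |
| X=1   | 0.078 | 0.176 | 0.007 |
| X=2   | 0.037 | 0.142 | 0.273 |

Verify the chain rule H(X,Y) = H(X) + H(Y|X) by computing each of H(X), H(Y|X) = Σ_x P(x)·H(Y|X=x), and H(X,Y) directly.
H(X) = 1.5405 bits, H(Y|X) = 1.1412 bits, H(X,Y) = 2.6817 bits

Marginal of X (row sums):
  P(X=0) = 0.211 + 0.018 + 0.058 = 0.287
  P(X=1) = 0.078 + 0.176 + 0.007 = 0.261
  P(X=2) = 0.037 + 0.142 + 0.273 = 0.452
H(X) = -[0.287·log₂(0.287) + 0.261·log₂(0.261) + 0.452·log₂(0.452)]
  = 0.5169 + 0.5058 + 0.5178 = 1.5405 bits

H(Y|X) = Σ_x P(x)·H(Y|X=x):
  X=0: P(X=0) = 0.287, P(Y|X=0) = (211/287, 18/287, 58/287) → H(Y|X=0) = 1.0430
  X=1: P(X=1) = 0.261, P(Y|X=1) = (26/87, 176/261, 7/261) → H(Y|X=1) = 1.0441
  X=2: P(X=2) = 0.452, P(Y|X=2) = (37/452, 71/226, 273/452) → H(Y|X=2) = 1.2597
H(Y|X) = 0.287·1.0430 + 0.261·1.0441 + 0.452·1.2597 = 1.1412 bits

H(X,Y) = -Σ_{x,y} P(x,y) log₂ P(x,y). Per-cell terms -P(x,y)·log₂P(x,y):
  X=0: 0.4736, 0.1043, 0.2383
  X=1: 0.2871, 0.4411, 0.0501
  X=2: 0.1760, 0.3999, 0.5113
Sum of the 9 terms: H(X,Y) = 2.6817 bits

Chain rule check:
  H(X) + H(Y|X) = 1.5405 + 1.1412 = 2.6817 bits
  H(X,Y) = 2.6817 bits
✓ Chain rule verified.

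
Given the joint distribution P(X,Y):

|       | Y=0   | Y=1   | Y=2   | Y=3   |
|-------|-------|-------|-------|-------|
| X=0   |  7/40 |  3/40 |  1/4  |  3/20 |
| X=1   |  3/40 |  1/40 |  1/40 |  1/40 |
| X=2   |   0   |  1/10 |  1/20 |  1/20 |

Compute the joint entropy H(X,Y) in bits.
3.0747 bits

H(X,Y) = -Σ_{x,y} P(x,y) log₂ P(x,y). Per-cell terms -P(x,y)·log₂P(x,y):
  X=0: 0.44005, 0.28027, 0.50000, 0.41054
  X=1: 0.28027, 0.13305, 0.13305, 0.13305
  X=2: 0.00000, 0.33219, 0.21610, 0.21610
  (cells with P = 0 contribute 0)
Sum of the 12 terms: H(X,Y) = 3.0747 bits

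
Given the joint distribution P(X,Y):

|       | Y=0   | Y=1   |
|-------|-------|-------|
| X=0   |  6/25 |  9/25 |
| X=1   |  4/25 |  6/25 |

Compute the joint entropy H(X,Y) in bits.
1.9419 bits

H(X,Y) = -Σ_{x,y} P(x,y) log₂ P(x,y). Per-cell terms -P(x,y)·log₂P(x,y):
  X=0: 0.49413, 0.53062
  X=1: 0.42302, 0.49413
Sum of the 4 terms: H(X,Y) = 1.9419 bits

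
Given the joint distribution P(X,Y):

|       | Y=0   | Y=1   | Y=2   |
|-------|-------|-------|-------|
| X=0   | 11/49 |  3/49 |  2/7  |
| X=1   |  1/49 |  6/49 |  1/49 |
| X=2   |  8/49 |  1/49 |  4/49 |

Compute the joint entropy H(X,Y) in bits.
2.6837 bits

H(X,Y) = -Σ_{x,y} P(x,y) log₂ P(x,y). Per-cell terms -P(x,y)·log₂P(x,y):
  X=0: 0.4838, 0.2467, 0.5164
  X=1: 0.1146, 0.3710, 0.1146
  X=2: 0.4269, 0.1146, 0.2951
Sum of the 9 terms: H(X,Y) = 2.6837 bits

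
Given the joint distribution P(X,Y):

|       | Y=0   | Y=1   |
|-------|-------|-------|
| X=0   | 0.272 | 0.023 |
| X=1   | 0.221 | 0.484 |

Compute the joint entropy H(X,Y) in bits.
1.6241 bits

H(X,Y) = -Σ_{x,y} P(x,y) log₂ P(x,y). Per-cell terms -P(x,y)·log₂P(x,y):
  X=0: 0.5109, 0.1252
  X=1: 0.4813, 0.5067
Sum of the 4 terms: H(X,Y) = 1.6241 bits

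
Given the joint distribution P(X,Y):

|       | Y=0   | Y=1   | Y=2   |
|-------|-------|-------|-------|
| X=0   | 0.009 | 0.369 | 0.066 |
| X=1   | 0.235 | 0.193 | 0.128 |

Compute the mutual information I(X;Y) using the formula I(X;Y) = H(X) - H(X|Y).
0.2343 bits

I(X;Y) = H(X) - H(X|Y)

Marginal of X (row sums):
  P(X=0) = 0.009 + 0.369 + 0.066 = 0.444
  P(X=1) = 0.235 + 0.193 + 0.128 = 0.556
H(X) = -[0.444·log₂(0.444) + 0.556·log₂(0.556)]
  = 0.5201 + 0.4708 = 0.9909 bits

Marginal of Y (column sums):
  P(Y=0) = 0.009 + 0.235 = 0.244
  P(Y=1) = 0.369 + 0.193 = 0.562
  P(Y=2) = 0.066 + 0.128 = 0.194
H(X|Y) = Σ_y P(y)·H(X|Y=y):
  Y=0: P(Y=0) = 0.244, P(X|Y=0) = (9/244, 235/244) → H(X|Y=0) = 0.2278
  Y=1: P(Y=1) = 0.562, P(X|Y=1) = (369/562, 193/562) → H(X|Y=1) = 0.9281
  Y=2: P(Y=2) = 0.194, P(X|Y=2) = (33/97, 64/97) → H(X|Y=2) = 0.9250
H(X|Y) = 0.244·0.2278 + 0.562·0.9281 + 0.194·0.9250 = 0.7566 bits

I(X;Y) = H(X) - H(X|Y) = 0.9909 - 0.7566 = 0.2343 bits

Cross-check via I(X;Y) = H(X) + H(Y) - H(X,Y): computing H(Y) from the column sums and H(X,Y) from the 6 cells in the same way gives H(Y) = 1.4228 bits and H(X,Y) = 2.1794 bits, so
I(X;Y) = 0.9909 + 1.4228 - 2.1794 = 0.2343 bits ✓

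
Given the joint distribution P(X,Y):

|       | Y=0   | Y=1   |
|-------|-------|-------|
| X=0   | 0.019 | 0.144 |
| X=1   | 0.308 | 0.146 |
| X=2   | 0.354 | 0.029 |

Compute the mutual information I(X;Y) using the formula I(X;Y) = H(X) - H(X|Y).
0.2591 bits

I(X;Y) = H(X) - H(X|Y)

Marginal of X (row sums):
  P(X=0) = 0.019 + 0.144 = 0.163
  P(X=1) = 0.308 + 0.146 = 0.454
  P(X=2) = 0.354 + 0.029 = 0.383
H(X) = -[0.163·log₂(0.163) + 0.454·log₂(0.454) + 0.383·log₂(0.383)]
  = 0.42658 + 0.51721 + 0.53030 = 1.4741 bits

Marginal of Y (column sums):
  P(Y=0) = 0.019 + 0.308 + 0.354 = 0.681
  P(Y=1) = 0.144 + 0.146 + 0.029 = 0.319
H(X|Y) = Σ_y P(y)·H(X|Y=y):
  Y=0: P(Y=0) = 0.681, P(X|Y=0) = (19/681, 308/681, 118/227) → H(X|Y=0) = 1.15246
  Y=1: P(Y=1) = 0.319, P(X|Y=1) = (144/319, 146/319, 1/11) → H(X|Y=1) = 1.34856
H(X|Y) = 0.681·1.15246 + 0.319·1.34856 = 1.2150 bits

I(X;Y) = H(X) - H(X|Y) = 1.4741 - 1.2150 = 0.2591 bits

Cross-check via I(X;Y) = H(X) + H(Y) - H(X,Y): computing H(Y) from the column sums and H(X,Y) from the 6 cells in the same way gives H(Y) = 0.9033 bits and H(X,Y) = 2.1183 bits, so
I(X;Y) = 1.4741 + 0.9033 - 2.1183 = 0.2591 bits ✓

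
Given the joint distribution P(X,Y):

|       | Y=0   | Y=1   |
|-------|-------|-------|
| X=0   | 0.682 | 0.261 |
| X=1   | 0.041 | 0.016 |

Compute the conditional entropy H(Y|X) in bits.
0.8513 bits

H(Y|X) = H(X,Y) - H(X)

H(X,Y) = -Σ_{x,y} P(x,y) log₂ P(x,y). Per-cell terms -P(x,y)·log₂P(x,y):
  X=0: 0.376571, 0.505786
  X=1: 0.188938, 0.095453
Sum of the 4 terms: H(X,Y) = 1.16675 bits

Marginal of X (row sums):
  P(X=0) = 0.682 + 0.261 = 0.943
  P(X=1) = 0.041 + 0.016 = 0.057
H(X) = -[0.943·log₂(0.943) + 0.057·log₂(0.057)]
  = 0.079844 + 0.235575 = 0.31542 bits

H(Y|X) = H(X,Y) - H(X) = 1.16675 - 0.31542 = 0.8513 bits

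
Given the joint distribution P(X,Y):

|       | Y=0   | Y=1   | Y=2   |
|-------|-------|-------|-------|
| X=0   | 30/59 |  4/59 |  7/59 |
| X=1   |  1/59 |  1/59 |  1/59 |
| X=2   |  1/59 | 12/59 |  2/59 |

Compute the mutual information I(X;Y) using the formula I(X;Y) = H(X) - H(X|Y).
0.3598 bits

I(X;Y) = H(X) - H(X|Y)

Marginal of X (row sums):
  P(X=0) = 30/59 + 4/59 + 7/59 = 41/59
  P(X=1) = 1/59 + 1/59 + 1/59 = 3/59
  P(X=2) = 1/59 + 12/59 + 2/59 = 15/59
H(X) = -[(41/59)·log₂(41/59) + (3/59)·log₂(3/59) + (15/59)·log₂(15/59)]
  = 0.3649 + 0.2185 + 0.5023 = 1.0857 bits

Marginal of Y (column sums):
  P(Y=0) = 30/59 + 1/59 + 1/59 = 32/59
  P(Y=1) = 4/59 + 1/59 + 12/59 = 17/59
  P(Y=2) = 7/59 + 1/59 + 2/59 = 10/59
H(X|Y) = Σ_y P(y)·H(X|Y=y):
  Y=0: P(Y=0) = 32/59, P(X|Y=0) = (15/16, 1/32, 1/32) → H(X|Y=0) = 0.3998
  Y=1: P(Y=1) = 17/59, P(X|Y=1) = (4/17, 1/17, 12/17) → H(X|Y=1) = 1.0863
  Y=2: P(Y=2) = 10/59, P(X|Y=2) = (7/10, 1/10, 1/5) → H(X|Y=2) = 1.1568
H(X|Y) = (32/59)·0.3998 + (17/59)·1.0863 + (10/59)·1.1568 = 0.7259 bits

I(X;Y) = H(X) - H(X|Y) = 1.0857 - 0.7259 = 0.3598 bits

Cross-check via I(X;Y) = H(X) + H(Y) - H(X,Y): computing H(Y) from the column sums and H(X,Y) from the 9 cells in the same way gives H(Y) = 1.4300 bits and H(X,Y) = 2.1559 bits, so
I(X;Y) = 1.0857 + 1.4300 - 2.1559 = 0.3598 bits ✓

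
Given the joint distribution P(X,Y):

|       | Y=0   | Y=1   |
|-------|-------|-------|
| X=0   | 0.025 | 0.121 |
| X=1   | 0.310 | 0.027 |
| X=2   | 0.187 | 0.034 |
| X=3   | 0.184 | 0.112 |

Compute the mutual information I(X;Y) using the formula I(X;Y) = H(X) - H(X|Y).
0.2216 bits

I(X;Y) = H(X) - H(X|Y)

Marginal of X (row sums):
  P(X=0) = 0.025 + 0.121 = 0.146
  P(X=1) = 0.310 + 0.027 = 0.337
  P(X=2) = 0.187 + 0.034 = 0.221
  P(X=3) = 0.184 + 0.112 = 0.296
H(X) = -[0.146·log₂(0.146) + 0.337·log₂(0.337) + 0.221·log₂(0.221) + 0.296·log₂(0.296)]
  = 0.4053 + 0.5288 + 0.4813 + 0.5199 = 1.9353 bits

Marginal of Y (column sums):
  P(Y=0) = 0.025 + 0.310 + 0.187 + 0.184 = 0.706
  P(Y=1) = 0.121 + 0.027 + 0.034 + 0.112 = 0.294
H(X|Y) = Σ_y P(y)·H(X|Y=y):
  Y=0: P(Y=0) = 0.706, P(X|Y=0) = (25/706, 155/353, 187/706, 92/353) → H(X|Y=0) = 1.7053
  Y=1: P(Y=1) = 0.294, P(X|Y=1) = (121/294, 9/98, 17/147, 8/21) → H(X|Y=1) = 1.7338
H(X|Y) = 0.706·1.7053 + 0.294·1.7338 = 1.7137 bits

I(X;Y) = H(X) - H(X|Y) = 1.9353 - 1.7137 = 0.2216 bits

Cross-check via I(X;Y) = H(X) + H(Y) - H(X,Y): computing H(Y) from the column sums and H(X,Y) from the 8 cells in the same way gives H(Y) = 0.8738 bits and H(X,Y) = 2.5875 bits, so
I(X;Y) = 1.9353 + 0.8738 - 2.5875 = 0.2216 bits ✓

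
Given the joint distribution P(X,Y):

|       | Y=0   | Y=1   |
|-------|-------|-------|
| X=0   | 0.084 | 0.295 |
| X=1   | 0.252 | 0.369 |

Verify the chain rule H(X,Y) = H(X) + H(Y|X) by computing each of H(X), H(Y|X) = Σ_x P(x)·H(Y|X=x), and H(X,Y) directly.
H(X) = 0.9573 bits, H(Y|X) = 0.8942 bits, H(X,Y) = 1.8516 bits

Marginal of X (row sums):
  P(X=0) = 0.084 + 0.295 = 0.379
  P(X=1) = 0.252 + 0.369 = 0.621
H(X) = -[0.379·log₂(0.379) + 0.621·log₂(0.621)]
  = 0.5305 + 0.4268 = 0.9573 bits

H(Y|X) = Σ_x P(x)·H(Y|X=x):
  X=0: P(X=0) = 0.379, P(Y|X=0) = (84/379, 295/379) → H(Y|X=0) = 0.7631
  X=1: P(X=1) = 0.621, P(Y|X=1) = (28/69, 41/69) → H(Y|X=1) = 0.9742
H(Y|X) = 0.379·0.7631 + 0.621·0.9742 = 0.8942 bits

H(X,Y) = -Σ_{x,y} P(x,y) log₂ P(x,y). Per-cell terms -P(x,y)·log₂P(x,y):
  X=0: 0.3002, 0.5196
  X=1: 0.5011, 0.5307
Sum of the 4 terms: H(X,Y) = 1.8516 bits

Chain rule check:
  H(X) + H(Y|X) = 0.9573 + 0.8942 = 1.8515 bits
  H(X,Y) = 1.8516 bits
✓ Chain rule verified (Δ = 0.0001 is 4-dp rounding noise: each of the three values was rounded independently).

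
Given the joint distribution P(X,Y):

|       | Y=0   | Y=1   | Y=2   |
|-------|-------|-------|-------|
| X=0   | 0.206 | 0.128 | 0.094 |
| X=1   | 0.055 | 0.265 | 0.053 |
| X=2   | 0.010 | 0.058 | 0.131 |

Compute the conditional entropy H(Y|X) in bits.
1.3029 bits

H(Y|X) = H(X,Y) - H(X)

H(X,Y) = -Σ_{x,y} P(x,y) log₂ P(x,y). Per-cell terms -P(x,y)·log₂P(x,y):
  X=0: 0.46953, 0.37962, 0.32065
  X=1: 0.23014, 0.50772, 0.22461
  X=2: 0.06644, 0.23825, 0.38414
Sum of the 9 terms: H(X,Y) = 2.8211 bits

Marginal of X (row sums):
  P(X=0) = 0.206 + 0.128 + 0.094 = 0.428
  P(X=1) = 0.055 + 0.265 + 0.053 = 0.373
  P(X=2) = 0.010 + 0.058 + 0.131 = 0.199
H(X) = -[0.428·log₂(0.428) + 0.373·log₂(0.373) + 0.199·log₂(0.199)]
  = 0.52401 + 0.53069 + 0.46350 = 1.5182 bits

H(Y|X) = H(X,Y) - H(X) = 2.8211 - 1.5182 = 1.3029 bits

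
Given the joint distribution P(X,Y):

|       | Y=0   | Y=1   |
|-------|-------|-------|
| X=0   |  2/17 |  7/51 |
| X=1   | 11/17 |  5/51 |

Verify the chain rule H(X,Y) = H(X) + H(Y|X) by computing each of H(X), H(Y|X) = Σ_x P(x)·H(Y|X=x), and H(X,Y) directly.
H(X) = 0.8190 bits, H(Y|X) = 0.6724 bits, H(X,Y) = 1.4913 bits

Marginal of X (row sums):
  P(X=0) = 2/17 + 7/51 = 13/51
  P(X=1) = 11/17 + 5/51 = 38/51
H(X) = -[(13/51)·log₂(13/51) + (38/51)·log₂(38/51)]
  = 0.5027 + 0.3163 = 0.8190 bits

H(Y|X) = Σ_x P(x)·H(Y|X=x):
  X=0: P(X=0) = 13/51, P(Y|X=0) = (6/13, 7/13) → H(Y|X=0) = 0.9957
  X=1: P(X=1) = 38/51, P(Y|X=1) = (33/38, 5/38) → H(Y|X=1) = 0.5618
H(Y|X) = (13/51)·0.9957 + (38/51)·0.5618 = 0.6724 bits

H(X,Y) = -Σ_{x,y} P(x,y) log₂ P(x,y). Per-cell terms -P(x,y)·log₂P(x,y):
  X=0: 0.3632, 0.3932
  X=1: 0.4064, 0.3285
Sum of the 4 terms: H(X,Y) = 1.4913 bits

Chain rule check:
  H(X) + H(Y|X) = 0.8190 + 0.6724 = 1.4914 bits
  H(X,Y) = 1.4913 bits
✓ Chain rule verified (Δ = 0.0001 is 4-dp rounding noise: each of the three values was rounded independently).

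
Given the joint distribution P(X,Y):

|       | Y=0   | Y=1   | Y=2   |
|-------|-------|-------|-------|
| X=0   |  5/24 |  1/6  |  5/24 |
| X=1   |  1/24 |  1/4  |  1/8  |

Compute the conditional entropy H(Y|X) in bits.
1.4599 bits

H(Y|X) = H(X,Y) - H(X)

H(X,Y) = -Σ_{x,y} P(x,y) log₂ P(x,y). Per-cell terms -P(x,y)·log₂P(x,y):
  X=0: 0.4715, 0.4308, 0.4715
  X=1: 0.1910, 0.5000, 0.3750
Sum of the 6 terms: H(X,Y) = 2.4398 bits

Marginal of X (row sums):
  P(X=0) = 5/24 + 1/6 + 5/24 = 7/12
  P(X=1) = 1/24 + 1/4 + 1/8 = 5/12
H(X) = -[(7/12)·log₂(7/12) + (5/12)·log₂(5/12)]
  = 0.4536 + 0.5263 = 0.9799 bits

H(Y|X) = H(X,Y) - H(X) = 2.4398 - 0.9799 = 1.4599 bits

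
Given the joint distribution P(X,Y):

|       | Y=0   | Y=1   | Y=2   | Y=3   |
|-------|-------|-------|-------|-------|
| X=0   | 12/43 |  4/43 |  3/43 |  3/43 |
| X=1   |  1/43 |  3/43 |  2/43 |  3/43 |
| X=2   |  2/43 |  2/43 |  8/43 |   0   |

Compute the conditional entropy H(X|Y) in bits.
1.1793 bits

H(X|Y) = H(X,Y) - H(Y)

H(X,Y) = -Σ_{x,y} P(x,y) log₂ P(x,y). Per-cell terms -P(x,y)·log₂P(x,y):
  X=0: 0.51385, 0.31872, 0.26800, 0.26800
  X=1: 0.12619, 0.26800, 0.20587, 0.26800
  X=2: 0.20587, 0.20587, 0.45140, 0.00000
  (cells with P = 0 contribute 0)
Sum of the 12 terms: H(X,Y) = 3.0998 bits

Marginal of Y (column sums):
  P(Y=0) = 12/43 + 1/43 + 2/43 = 15/43
  P(Y=1) = 4/43 + 3/43 + 2/43 = 9/43
  P(Y=2) = 3/43 + 2/43 + 8/43 = 13/43
  P(Y=3) = 3/43 + 3/43 + 0 = 6/43
H(Y) = -[(15/43)·log₂(15/43) + (9/43)·log₂(9/43) + (13/43)·log₂(13/43) + (6/43)·log₂(6/43)]
  = 0.53001 + 0.47226 + 0.52176 + 0.39646 = 1.9205 bits

H(X|Y) = H(X,Y) - H(Y) = 3.0998 - 1.9205 = 1.1793 bits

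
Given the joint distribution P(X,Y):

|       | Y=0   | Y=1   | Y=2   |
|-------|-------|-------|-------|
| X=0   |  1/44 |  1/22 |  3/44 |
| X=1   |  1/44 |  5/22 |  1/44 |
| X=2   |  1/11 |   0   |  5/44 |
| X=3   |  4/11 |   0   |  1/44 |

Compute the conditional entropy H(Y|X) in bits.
0.7491 bits

H(Y|X) = H(X,Y) - H(X)

H(X,Y) = -Σ_{x,y} P(x,y) log₂ P(x,y). Per-cell terms -P(x,y)·log₂P(x,y):
  X=0: 0.12408, 0.20270, 0.26417
  X=1: 0.12408, 0.48580, 0.12408
  X=2: 0.31449, 0.00000, 0.35653
  X=3: 0.53070, 0.00000, 0.12408
  (cells with P = 0 contribute 0)
Sum of the 12 terms: H(X,Y) = 2.6507 bits

Marginal of X (row sums):
  P(X=0) = 1/44 + 1/22 + 3/44 = 3/22
  P(X=1) = 1/44 + 5/22 + 1/44 = 3/11
  P(X=2) = 1/11 + 0 + 5/44 = 9/44
  P(X=3) = 4/11 + 0 + 1/44 = 17/44
H(X) = -[(3/22)·log₂(3/22) + (3/11)·log₂(3/11) + (9/44)·log₂(9/44) + (17/44)·log₂(17/44)]
  = 0.39197 + 0.51122 + 0.46831 + 0.53008 = 1.9016 bits

H(Y|X) = H(X,Y) - H(X) = 2.6507 - 1.9016 = 0.7491 bits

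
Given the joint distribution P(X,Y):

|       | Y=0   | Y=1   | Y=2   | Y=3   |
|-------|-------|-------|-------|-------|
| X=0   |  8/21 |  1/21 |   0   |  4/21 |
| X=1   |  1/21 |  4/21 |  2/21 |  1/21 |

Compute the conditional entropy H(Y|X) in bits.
1.4336 bits

H(Y|X) = H(X,Y) - H(X)

H(X,Y) = -Σ_{x,y} P(x,y) log₂ P(x,y). Per-cell terms -P(x,y)·log₂P(x,y):
  X=0: 0.53041, 0.20916, 0.00000, 0.45568
  X=1: 0.20916, 0.45568, 0.32308, 0.20916
  (cells with P = 0 contribute 0)
Sum of the 8 terms: H(X,Y) = 2.3923 bits

Marginal of X (row sums):
  P(X=0) = 8/21 + 1/21 + 0 + 4/21 = 13/21
  P(X=1) = 1/21 + 4/21 + 2/21 + 1/21 = 8/21
H(X) = -[(13/21)·log₂(13/21) + (8/21)·log₂(8/21)]
  = 0.42831 + 0.53041 = 0.9587 bits

H(Y|X) = H(X,Y) - H(X) = 2.3923 - 0.9587 = 1.4336 bits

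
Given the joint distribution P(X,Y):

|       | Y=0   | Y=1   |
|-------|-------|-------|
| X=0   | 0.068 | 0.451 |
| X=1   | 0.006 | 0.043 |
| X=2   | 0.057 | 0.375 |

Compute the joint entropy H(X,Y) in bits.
1.7875 bits

H(X,Y) = -Σ_{x,y} P(x,y) log₂ P(x,y). Per-cell terms -P(x,y)·log₂P(x,y):
  X=0: 0.2637, 0.5181
  X=1: 0.0443, 0.1952
  X=2: 0.2356, 0.5306
Sum of the 6 terms: H(X,Y) = 1.7875 bits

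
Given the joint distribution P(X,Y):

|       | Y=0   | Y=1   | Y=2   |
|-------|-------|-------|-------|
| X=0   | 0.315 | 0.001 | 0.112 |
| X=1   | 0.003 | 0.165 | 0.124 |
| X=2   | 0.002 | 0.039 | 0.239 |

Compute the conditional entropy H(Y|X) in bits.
0.8533 bits

H(Y|X) = H(X,Y) - H(X)

H(X,Y) = -Σ_{x,y} P(x,y) log₂ P(x,y). Per-cell terms -P(x,y)·log₂P(x,y):
  X=0: 0.52497, 0.00997, 0.35374
  X=1: 0.02514, 0.42891, 0.37344
  X=2: 0.01793, 0.18253, 0.49352
Sum of the 9 terms: H(X,Y) = 2.41015 bits

Marginal of X (row sums):
  P(X=0) = 0.315 + 0.001 + 0.112 = 0.428
  P(X=1) = 0.003 + 0.165 + 0.124 = 0.292
  P(X=2) = 0.002 + 0.039 + 0.239 = 0.280
H(X) = -[0.428·log₂(0.428) + 0.292·log₂(0.292) + 0.280·log₂(0.280)]
  = 0.52401 + 0.51858 + 0.51422 = 1.55681 bits

H(Y|X) = H(X,Y) - H(X) = 2.41015 - 1.55681 = 0.8533 bits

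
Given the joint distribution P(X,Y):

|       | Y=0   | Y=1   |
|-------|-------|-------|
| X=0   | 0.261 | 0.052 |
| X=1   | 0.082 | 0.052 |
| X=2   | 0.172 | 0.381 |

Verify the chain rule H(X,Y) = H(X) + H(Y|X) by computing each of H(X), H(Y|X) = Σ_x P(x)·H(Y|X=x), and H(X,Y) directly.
H(X) = 1.3857 bits, H(Y|X) = 0.8268 bits, H(X,Y) = 2.2125 bits

Marginal of X (row sums):
  P(X=0) = 0.261 + 0.052 = 0.313
  P(X=1) = 0.082 + 0.052 = 0.134
  P(X=2) = 0.172 + 0.381 = 0.553
H(X) = -[0.313·log₂(0.313) + 0.134·log₂(0.134) + 0.553·log₂(0.553)]
  = 0.5245 + 0.3886 + 0.4726 = 1.3857 bits

H(Y|X) = Σ_x P(x)·H(Y|X=x):
  X=0: P(X=0) = 0.313, P(Y|X=0) = (261/313, 52/313) → H(Y|X=0) = 0.6488
  X=1: P(X=1) = 0.134, P(Y|X=1) = (41/67, 26/67) → H(Y|X=1) = 0.9635
  X=2: P(X=2) = 0.553, P(Y|X=2) = (172/553, 381/553) → H(Y|X=2) = 0.8944
H(Y|X) = 0.313·0.6488 + 0.134·0.9635 + 0.553·0.8944 = 0.8268 bits

H(X,Y) = -Σ_{x,y} P(x,y) log₂ P(x,y). Per-cell terms -P(x,y)·log₂P(x,y):
  X=0: 0.5058, 0.2218
  X=1: 0.2959, 0.2218
  X=2: 0.4368, 0.5304
Sum of the 6 terms: H(X,Y) = 2.2125 bits

Chain rule check:
  H(X) + H(Y|X) = 1.3857 + 0.8268 = 2.2125 bits
  H(X,Y) = 2.2125 bits
✓ Chain rule verified.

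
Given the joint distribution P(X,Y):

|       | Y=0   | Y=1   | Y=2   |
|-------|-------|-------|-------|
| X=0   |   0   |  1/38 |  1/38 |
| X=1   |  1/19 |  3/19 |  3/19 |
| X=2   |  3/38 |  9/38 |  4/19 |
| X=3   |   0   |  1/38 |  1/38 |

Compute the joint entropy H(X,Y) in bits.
2.8715 bits

H(X,Y) = -Σ_{x,y} P(x,y) log₂ P(x,y). Per-cell terms -P(x,y)·log₂P(x,y):
  X=0: 0.00000, 0.13810, 0.13810
  X=1: 0.22358, 0.42047, 0.42047
  X=2: 0.28918, 0.49216, 0.47325
  X=3: 0.00000, 0.13810, 0.13810
  (cells with P = 0 contribute 0)
Sum of the 12 terms: H(X,Y) = 2.8715 bits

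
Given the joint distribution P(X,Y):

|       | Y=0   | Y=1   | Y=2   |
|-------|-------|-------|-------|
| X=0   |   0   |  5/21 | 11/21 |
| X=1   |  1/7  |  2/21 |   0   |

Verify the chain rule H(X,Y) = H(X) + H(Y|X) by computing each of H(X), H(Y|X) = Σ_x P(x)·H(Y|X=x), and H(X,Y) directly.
H(X) = 0.7919 bits, H(Y|X) = 0.9139 bits, H(X,Y) = 1.7057 bits

Marginal of X (row sums):
  P(X=0) = 0 + 5/21 + 11/21 = 16/21
  P(X=1) = 1/7 + 2/21 + 0 = 5/21
H(X) = -[(16/21)·log₂(16/21) + (5/21)·log₂(5/21)]
  = 0.29891 + 0.49295 = 0.7919 bits

H(Y|X) = Σ_x P(x)·H(Y|X=x):
  X=0: P(X=0) = 16/21, P(Y|X=0) = (0, 5/16, 11/16) → H(Y|X=0) = 0.89604
  X=1: P(X=1) = 5/21, P(Y|X=1) = (3/5, 2/5, 0) → H(Y|X=1) = 0.97095
H(Y|X) = (16/21)·0.89604 + (5/21)·0.97095 = 0.9139 bits

H(X,Y) = -Σ_{x,y} P(x,y) log₂ P(x,y). Per-cell terms -P(x,y)·log₂P(x,y):
  X=0: 0.00000, 0.49295, 0.48865
  X=1: 0.40105, 0.32308, 0.00000
  (cells with P = 0 contribute 0)
Sum of the 6 terms: H(X,Y) = 1.7057 bits

Chain rule check:
  H(X) + H(Y|X) = 0.7919 + 0.9139 = 1.7058 bits
  H(X,Y) = 1.7057 bits
✓ Chain rule verified (Δ = 0.0001 is 4-dp rounding noise: each of the three values was rounded independently).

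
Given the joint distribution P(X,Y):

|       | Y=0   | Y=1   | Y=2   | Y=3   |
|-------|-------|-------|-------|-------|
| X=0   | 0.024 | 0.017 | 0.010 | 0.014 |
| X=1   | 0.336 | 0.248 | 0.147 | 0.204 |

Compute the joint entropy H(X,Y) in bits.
2.2838 bits

H(X,Y) = -Σ_{x,y} P(x,y) log₂ P(x,y). Per-cell terms -P(x,y)·log₂P(x,y):
  X=0: 0.1291397, 0.0999315, 0.0664386, 0.0862180
  X=1: 0.5286849, 0.4988738, 0.4066185, 0.4678452
Sum of the 8 terms: H(X,Y) = 2.2838 bits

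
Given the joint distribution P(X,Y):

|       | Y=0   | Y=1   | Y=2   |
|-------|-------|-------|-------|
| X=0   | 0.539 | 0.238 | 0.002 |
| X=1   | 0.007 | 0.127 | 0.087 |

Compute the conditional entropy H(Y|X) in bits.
0.9641 bits

H(Y|X) = H(X,Y) - H(X)

H(X,Y) = -Σ_{x,y} P(x,y) log₂ P(x,y). Per-cell terms -P(x,y)·log₂P(x,y):
  X=0: 0.4806, 0.4929, 0.0179
  X=1: 0.0501, 0.3781, 0.3065
Sum of the 6 terms: H(X,Y) = 1.7261 bits

Marginal of X (row sums):
  P(X=0) = 0.539 + 0.238 + 0.002 = 0.779
  P(X=1) = 0.007 + 0.127 + 0.087 = 0.221
H(X) = -[0.779·log₂(0.779) + 0.221·log₂(0.221)]
  = 0.2807 + 0.4813 = 0.7620 bits

H(Y|X) = H(X,Y) - H(X) = 1.7261 - 0.7620 = 0.9641 bits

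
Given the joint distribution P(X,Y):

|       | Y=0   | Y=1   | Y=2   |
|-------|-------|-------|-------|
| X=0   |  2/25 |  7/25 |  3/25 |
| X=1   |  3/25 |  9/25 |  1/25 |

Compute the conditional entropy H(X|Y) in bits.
0.9568 bits

H(X|Y) = H(X,Y) - H(Y)

H(X,Y) = -Σ_{x,y} P(x,y) log₂ P(x,y). Per-cell terms -P(x,y)·log₂P(x,y):
  X=0: 0.291508, 0.514220, 0.367067
  X=1: 0.367067, 0.530615, 0.185754
Sum of the 6 terms: H(X,Y) = 2.25623 bits

Marginal of Y (column sums):
  P(Y=0) = 2/25 + 3/25 = 1/5
  P(Y=1) = 7/25 + 9/25 = 16/25
  P(Y=2) = 3/25 + 1/25 = 4/25
H(Y) = -[(1/5)·log₂(1/5) + (16/25)·log₂(16/25) + (4/25)·log₂(4/25)]
  = 0.464386 + 0.412068 + 0.423017 = 1.29947 bits

H(X|Y) = H(X,Y) - H(Y) = 2.25623 - 1.29947 = 0.9568 bits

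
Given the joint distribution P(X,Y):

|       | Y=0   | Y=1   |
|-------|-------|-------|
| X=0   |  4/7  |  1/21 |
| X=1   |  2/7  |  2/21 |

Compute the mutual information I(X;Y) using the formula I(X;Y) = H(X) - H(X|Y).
0.0404 bits

I(X;Y) = H(X) - H(X|Y)

Marginal of X (row sums):
  P(X=0) = 4/7 + 1/21 = 13/21
  P(X=1) = 2/7 + 2/21 = 8/21
H(X) = -[(13/21)·log₂(13/21) + (8/21)·log₂(8/21)]
  = 0.4283 + 0.5304 = 0.9587 bits

Marginal of Y (column sums):
  P(Y=0) = 4/7 + 2/7 = 6/7
  P(Y=1) = 1/21 + 2/21 = 1/7
H(X|Y) = Σ_y P(y)·H(X|Y=y):
  Y=0: P(Y=0) = 6/7, P(X|Y=0) = (2/3, 1/3) → H(X|Y=0) = 0.9183
  Y=1: P(Y=1) = 1/7, P(X|Y=1) = (1/3, 2/3) → H(X|Y=1) = 0.9183
H(X|Y) = (6/7)·0.9183 + (1/7)·0.9183 = 0.9183 bits

I(X;Y) = H(X) - H(X|Y) = 0.9587 - 0.9183 = 0.0404 bits

Cross-check via I(X;Y) = H(X) + H(Y) - H(X,Y): computing H(Y) from the column sums and H(X,Y) from the 4 cells in the same way gives H(Y) = 0.5917 bits and H(X,Y) = 1.5100 bits, so
I(X;Y) = 0.9587 + 0.5917 - 1.5100 = 0.0404 bits ✓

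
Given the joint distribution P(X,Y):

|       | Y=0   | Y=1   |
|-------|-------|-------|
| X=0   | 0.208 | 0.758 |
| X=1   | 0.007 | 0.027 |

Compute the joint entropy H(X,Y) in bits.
0.9650 bits

H(X,Y) = -Σ_{x,y} P(x,y) log₂ P(x,y). Per-cell terms -P(x,y)·log₂P(x,y):
  X=0: 0.4712, 0.3030
  X=1: 0.0501, 0.1407
Sum of the 4 terms: H(X,Y) = 0.9650 bits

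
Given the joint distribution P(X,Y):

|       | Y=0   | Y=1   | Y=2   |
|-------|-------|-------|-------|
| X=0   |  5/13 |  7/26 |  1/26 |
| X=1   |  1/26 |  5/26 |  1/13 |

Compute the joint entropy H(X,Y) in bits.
2.1435 bits

H(X,Y) = -Σ_{x,y} P(x,y) log₂ P(x,y). Per-cell terms -P(x,y)·log₂P(x,y):
  X=0: 0.5302, 0.5097, 0.1808
  X=1: 0.1808, 0.4574, 0.2846
Sum of the 6 terms: H(X,Y) = 2.1435 bits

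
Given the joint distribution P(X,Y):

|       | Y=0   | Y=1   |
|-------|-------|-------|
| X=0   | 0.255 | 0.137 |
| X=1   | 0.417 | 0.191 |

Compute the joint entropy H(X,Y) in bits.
1.8780 bits

H(X,Y) = -Σ_{x,y} P(x,y) log₂ P(x,y). Per-cell terms -P(x,y)·log₂P(x,y):
  X=0: 0.5027, 0.3929
  X=1: 0.5262, 0.4562
Sum of the 4 terms: H(X,Y) = 1.8780 bits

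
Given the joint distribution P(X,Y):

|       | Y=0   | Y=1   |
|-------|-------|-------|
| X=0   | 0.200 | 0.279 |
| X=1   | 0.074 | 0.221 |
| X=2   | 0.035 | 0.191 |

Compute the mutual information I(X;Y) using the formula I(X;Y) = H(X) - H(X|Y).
0.0422 bits

I(X;Y) = H(X) - H(X|Y)

Marginal of X (row sums):
  P(X=0) = 0.200 + 0.279 = 0.479
  P(X=1) = 0.074 + 0.221 = 0.295
  P(X=2) = 0.035 + 0.191 = 0.226
H(X) = -[0.479·log₂(0.479) + 0.295·log₂(0.295) + 0.226·log₂(0.226)]
  = 0.50865 + 0.51956 + 0.48491 = 1.5131 bits

Marginal of Y (column sums):
  P(Y=0) = 0.200 + 0.074 + 0.035 = 0.309
  P(Y=1) = 0.279 + 0.221 + 0.191 = 0.691
H(X|Y) = Σ_y P(y)·H(X|Y=y):
  Y=0: P(Y=0) = 0.309, P(X|Y=0) = (200/309, 74/309, 35/309) → H(X|Y=0) = 1.25594
  Y=1: P(Y=1) = 0.691, P(X|Y=1) = (279/691, 221/691, 191/691) → H(X|Y=1) = 1.56706
H(X|Y) = 0.309·1.25594 + 0.691·1.56706 = 1.4709 bits

I(X;Y) = H(X) - H(X|Y) = 1.5131 - 1.4709 = 0.0422 bits

Cross-check via I(X;Y) = H(X) + H(Y) - H(X,Y): computing H(Y) from the column sums and H(X,Y) from the 6 cells in the same way gives H(Y) = 0.8920 bits and H(X,Y) = 2.3629 bits, so
I(X;Y) = 1.5131 + 0.8920 - 2.3629 = 0.0422 bits ✓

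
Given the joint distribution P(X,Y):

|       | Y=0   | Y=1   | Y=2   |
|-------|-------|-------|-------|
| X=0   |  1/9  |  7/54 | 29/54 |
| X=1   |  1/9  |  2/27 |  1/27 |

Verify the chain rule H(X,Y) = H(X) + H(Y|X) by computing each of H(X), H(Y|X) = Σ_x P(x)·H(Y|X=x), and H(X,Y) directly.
H(X) = 0.7642 bits, H(Y|X) = 1.2582 bits, H(X,Y) = 2.0224 bits

Marginal of X (row sums):
  P(X=0) = 1/9 + 7/54 + 29/54 = 7/9
  P(X=1) = 1/9 + 2/27 + 1/27 = 2/9
H(X) = -[(7/9)·log₂(7/9) + (2/9)·log₂(2/9)]
  = 0.2820 + 0.4822 = 0.7642 bits

H(Y|X) = Σ_x P(x)·H(Y|X=x):
  X=0: P(X=0) = 7/9, P(Y|X=0) = (1/7, 1/6, 29/42) → H(Y|X=0) = 1.2008
  X=1: P(X=1) = 2/9, P(Y|X=1) = (1/2, 1/3, 1/6) → H(Y|X=1) = 1.4591
H(Y|X) = (7/9)·1.2008 + (2/9)·1.4591 = 1.2582 bits

H(X,Y) = -Σ_{x,y} P(x,y) log₂ P(x,y). Per-cell terms -P(x,y)·log₂P(x,y):
  X=0: 0.3522, 0.3821, 0.4817
  X=1: 0.3522, 0.2781, 0.1761
Sum of the 6 terms: H(X,Y) = 2.0224 bits

Chain rule check:
  H(X) + H(Y|X) = 0.7642 + 1.2582 = 2.0224 bits
  H(X,Y) = 2.0224 bits
✓ Chain rule verified.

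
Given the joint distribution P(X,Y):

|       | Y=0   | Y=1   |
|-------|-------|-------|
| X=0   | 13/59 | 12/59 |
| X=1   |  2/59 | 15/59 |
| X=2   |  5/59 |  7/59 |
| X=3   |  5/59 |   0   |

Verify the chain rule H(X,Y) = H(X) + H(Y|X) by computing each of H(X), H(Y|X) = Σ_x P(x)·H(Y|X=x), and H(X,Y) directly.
H(X) = 1.8112 bits, H(Y|X) = 0.7731 bits, H(X,Y) = 2.5843 bits

Marginal of X (row sums):
  P(X=0) = 13/59 + 12/59 = 25/59
  P(X=1) = 2/59 + 15/59 = 17/59
  P(X=2) = 5/59 + 7/59 = 12/59
  P(X=3) = 5/59 + 0 = 5/59
H(X) = -[(25/59)·log₂(25/59) + (17/59)·log₂(17/59) + (12/59)·log₂(12/59) + (5/59)·log₂(5/59)]
  = 0.524910 + 0.517255 + 0.467325 + 0.301756 = 1.8112 bits

H(Y|X) = Σ_x P(x)·H(Y|X=x):
  X=0: P(X=0) = 25/59, P(Y|X=0) = (13/25, 12/25) → H(Y|X=0) = 0.998846
  X=1: P(X=1) = 17/59, P(Y|X=1) = (2/17, 15/17) → H(Y|X=1) = 0.522559
  X=2: P(X=2) = 12/59, P(Y|X=2) = (5/12, 7/12) → H(Y|X=2) = 0.979869
  X=3: P(X=3) = 5/59, P(Y|X=3) = (1, 0) → H(Y|X=3) = 0.000000
H(Y|X) = (25/59)·0.998846 + (17/59)·0.522559 + (12/59)·0.979869 + (5/59)·0.000000 = 0.7731 bits

H(X,Y) = -Σ_{x,y} P(x,y) log₂ P(x,y). Per-cell terms -P(x,y)·log₂P(x,y):
  X=0: 0.480824, 0.467325
  X=1: 0.165513, 0.502310
  X=2: 0.301756, 0.364865
  X=3: 0.301756, 0.000000
  (cells with P = 0 contribute 0)
Sum of the 8 terms: H(X,Y) = 2.5843 bits

Chain rule check:
  H(X) + H(Y|X) = 1.8112 + 0.7731 = 2.5843 bits
  H(X,Y) = 2.5843 bits
✓ Chain rule verified.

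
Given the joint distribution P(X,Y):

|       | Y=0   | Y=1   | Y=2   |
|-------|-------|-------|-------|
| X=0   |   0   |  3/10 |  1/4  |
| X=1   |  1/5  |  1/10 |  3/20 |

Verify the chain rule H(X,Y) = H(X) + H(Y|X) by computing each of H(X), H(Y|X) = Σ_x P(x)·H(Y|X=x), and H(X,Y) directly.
H(X) = 0.9928 bits, H(Y|X) = 1.2354 bits, H(X,Y) = 2.2282 bits

Marginal of X (row sums):
  P(X=0) = 0 + 3/10 + 1/4 = 11/20
  P(X=1) = 1/5 + 1/10 + 3/20 = 9/20
H(X) = -[(11/20)·log₂(11/20) + (9/20)·log₂(9/20)]
  = 0.4744 + 0.5184 = 0.9928 bits

H(Y|X) = Σ_x P(x)·H(Y|X=x):
  X=0: P(X=0) = 11/20, P(Y|X=0) = (0, 6/11, 5/11) → H(Y|X=0) = 0.9940
  X=1: P(X=1) = 9/20, P(Y|X=1) = (4/9, 2/9, 1/3) → H(Y|X=1) = 1.5305
H(Y|X) = (11/20)·0.9940 + (9/20)·1.5305 = 1.2354 bits

H(X,Y) = -Σ_{x,y} P(x,y) log₂ P(x,y). Per-cell terms -P(x,y)·log₂P(x,y):
  X=0: 0.0000, 0.5211, 0.5000
  X=1: 0.4644, 0.3322, 0.4105
  (cells with P = 0 contribute 0)
Sum of the 6 terms: H(X,Y) = 2.2282 bits

Chain rule check:
  H(X) + H(Y|X) = 0.9928 + 1.2354 = 2.2282 bits
  H(X,Y) = 2.2282 bits
✓ Chain rule verified.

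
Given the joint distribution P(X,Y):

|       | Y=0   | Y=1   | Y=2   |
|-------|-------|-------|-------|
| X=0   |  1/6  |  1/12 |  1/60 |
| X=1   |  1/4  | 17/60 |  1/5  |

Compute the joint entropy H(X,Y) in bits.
2.3079 bits

H(X,Y) = -Σ_{x,y} P(x,y) log₂ P(x,y). Per-cell terms -P(x,y)·log₂P(x,y):
  X=0: 0.43083, 0.29875, 0.09845
  X=1: 0.50000, 0.51550, 0.46439
Sum of the 6 terms: H(X,Y) = 2.3079 bits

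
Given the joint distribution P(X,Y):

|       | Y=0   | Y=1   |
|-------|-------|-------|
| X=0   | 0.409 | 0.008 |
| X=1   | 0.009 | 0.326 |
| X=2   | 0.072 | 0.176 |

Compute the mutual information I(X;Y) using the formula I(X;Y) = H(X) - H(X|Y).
0.6673 bits

I(X;Y) = H(X) - H(X|Y)

Marginal of X (row sums):
  P(X=0) = 0.409 + 0.008 = 0.417
  P(X=1) = 0.009 + 0.326 = 0.335
  P(X=2) = 0.072 + 0.176 = 0.248
H(X) = -[0.417·log₂(0.417) + 0.335·log₂(0.335) + 0.248·log₂(0.248)]
  = 0.52620 + 0.52855 + 0.49887 = 1.5536 bits

Marginal of Y (column sums):
  P(Y=0) = 0.409 + 0.009 + 0.072 = 0.490
  P(Y=1) = 0.008 + 0.326 + 0.176 = 0.510
H(X|Y) = Σ_y P(y)·H(X|Y=y):
  Y=0: P(Y=0) = 0.490, P(X|Y=0) = (409/490, 9/490, 36/245) → H(X|Y=0) = 0.73005
  Y=1: P(Y=1) = 0.510, P(X|Y=1) = (4/255, 163/255, 88/255) → H(X|Y=1) = 1.03642
H(X|Y) = 0.490·0.73005 + 0.510·1.03642 = 0.8863 bits

I(X;Y) = H(X) - H(X|Y) = 1.5536 - 0.8863 = 0.6673 bits

Cross-check via I(X;Y) = H(X) + H(Y) - H(X,Y): computing H(Y) from the column sums and H(X,Y) from the 6 cells in the same way gives H(Y) = 0.9997 bits and H(X,Y) = 1.8860 bits, so
I(X;Y) = 1.5536 + 0.9997 - 1.8860 = 0.6673 bits ✓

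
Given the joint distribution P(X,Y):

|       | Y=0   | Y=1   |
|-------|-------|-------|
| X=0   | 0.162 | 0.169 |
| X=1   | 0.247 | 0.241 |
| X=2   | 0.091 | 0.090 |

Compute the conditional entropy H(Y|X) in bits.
0.9998 bits

H(Y|X) = H(X,Y) - H(X)

H(X,Y) = -Σ_{x,y} P(x,y) log₂ P(x,y). Per-cell terms -P(x,y)·log₂P(x,y):
  X=0: 0.42540, 0.43347
  X=1: 0.49830, 0.49475
  X=2: 0.31468, 0.31265
Sum of the 6 terms: H(X,Y) = 2.47925 bits

Marginal of X (row sums):
  P(X=0) = 0.162 + 0.169 = 0.331
  P(X=1) = 0.247 + 0.241 = 0.488
  P(X=2) = 0.091 + 0.090 = 0.181
H(X) = -[0.331·log₂(0.331) + 0.488·log₂(0.488) + 0.181·log₂(0.181)]
  = 0.52798 + 0.50510 + 0.44633 = 1.47941 bits

H(Y|X) = H(X,Y) - H(X) = 2.47925 - 1.47941 = 0.9998 bits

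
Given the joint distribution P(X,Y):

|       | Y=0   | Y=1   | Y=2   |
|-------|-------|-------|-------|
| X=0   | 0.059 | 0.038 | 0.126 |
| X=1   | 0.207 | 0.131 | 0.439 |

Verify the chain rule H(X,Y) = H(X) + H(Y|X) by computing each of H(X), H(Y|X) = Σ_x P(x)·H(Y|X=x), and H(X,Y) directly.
H(X) = 0.7656 bits, H(Y|X) = 1.4070 bits, H(X,Y) = 2.1726 bits

Marginal of X (row sums):
  P(X=0) = 0.059 + 0.038 + 0.126 = 0.223
  P(X=1) = 0.207 + 0.131 + 0.439 = 0.777
H(X) = -[0.223·log₂(0.223) + 0.777·log₂(0.777)]
  = 0.482769 + 0.282838 = 0.7656 bits

H(Y|X) = Σ_x P(x)·H(Y|X=x):
  X=0: P(X=0) = 0.223, P(Y|X=0) = (59/223, 38/223, 126/223) → H(Y|X=0) = 1.407920
  X=1: P(X=1) = 0.777, P(Y|X=1) = (69/259, 131/777, 439/777) → H(Y|X=1) = 1.406782
H(Y|X) = 0.223·1.407920 + 0.777·1.406782 = 1.4070 bits

H(X,Y) = -Σ_{x,y} P(x,y) log₂ P(x,y). Per-cell terms -P(x,y)·log₂P(x,y):
  X=0: 0.240905, 0.179279, 0.376552
  X=1: 0.470366, 0.384139, 0.521403
Sum of the 6 terms: H(X,Y) = 2.1726 bits

Chain rule check:
  H(X) + H(Y|X) = 0.7656 + 1.4070 = 2.1726 bits
  H(X,Y) = 2.1726 bits
✓ Chain rule verified.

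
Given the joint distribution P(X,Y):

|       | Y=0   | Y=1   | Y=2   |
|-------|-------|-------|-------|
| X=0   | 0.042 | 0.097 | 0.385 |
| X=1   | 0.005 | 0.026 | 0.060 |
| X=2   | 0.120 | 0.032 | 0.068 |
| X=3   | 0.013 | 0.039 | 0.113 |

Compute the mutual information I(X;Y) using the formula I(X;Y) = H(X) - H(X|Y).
0.1635 bits

I(X;Y) = H(X) - H(X|Y)

Marginal of X (row sums):
  P(X=0) = 0.042 + 0.097 + 0.385 = 0.524
  P(X=1) = 0.005 + 0.026 + 0.060 = 0.091
  P(X=2) = 0.120 + 0.032 + 0.068 = 0.220
  P(X=3) = 0.013 + 0.039 + 0.113 = 0.165
H(X) = -[0.524·log₂(0.524) + 0.091·log₂(0.091) + 0.220·log₂(0.220) + 0.165·log₂(0.165)]
  = 0.48856 + 0.31468 + 0.48057 + 0.42891 = 1.7127 bits

Marginal of Y (column sums):
  P(Y=0) = 0.042 + 0.005 + 0.120 + 0.013 = 0.180
  P(Y=1) = 0.097 + 0.026 + 0.032 + 0.039 = 0.194
  P(Y=2) = 0.385 + 0.060 + 0.068 + 0.113 = 0.626
H(X|Y) = Σ_y P(y)·H(X|Y=y):
  Y=0: P(Y=0) = 0.180, P(X|Y=0) = (7/30, 1/36, 2/3, 13/180) → H(X|Y=0) = 1.29730
  Y=1: P(Y=1) = 0.194, P(X|Y=1) = (1/2, 13/97, 16/97, 39/194) → H(X|Y=1) = 1.78273
  Y=2: P(Y=2) = 0.626, P(X|Y=2) = (385/626, 30/313, 34/313, 113/626) → H(X|Y=2) = 1.54929
H(X|Y) = 0.180·1.29730 + 0.194·1.78273 + 0.626·1.54929 = 1.5492 bits

I(X;Y) = H(X) - H(X|Y) = 1.7127 - 1.5492 = 0.1635 bits

Cross-check via I(X;Y) = H(X) + H(Y) - H(X,Y): computing H(Y) from the column sums and H(X,Y) from the 12 cells in the same way gives H(Y) = 1.3273 bits and H(X,Y) = 2.8765 bits, so
I(X;Y) = 1.7127 + 1.3273 - 2.8765 = 0.1635 bits ✓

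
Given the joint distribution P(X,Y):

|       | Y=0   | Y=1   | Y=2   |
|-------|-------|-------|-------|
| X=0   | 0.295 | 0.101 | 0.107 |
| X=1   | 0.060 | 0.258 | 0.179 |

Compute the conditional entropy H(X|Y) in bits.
0.8132 bits

H(X|Y) = H(X,Y) - H(Y)

H(X,Y) = -Σ_{x,y} P(x,y) log₂ P(x,y). Per-cell terms -P(x,y)·log₂P(x,y):
  X=0: 0.51956, 0.33406, 0.34500
  X=1: 0.24353, 0.50428, 0.44427
Sum of the 6 terms: H(X,Y) = 2.3907 bits

Marginal of Y (column sums):
  P(Y=0) = 0.295 + 0.060 = 0.355
  P(Y=1) = 0.101 + 0.258 = 0.359
  P(Y=2) = 0.107 + 0.179 = 0.286
H(Y) = -[0.355·log₂(0.355) + 0.359·log₂(0.359) + 0.286·log₂(0.286)]
  = 0.53041 + 0.53058 + 0.51649 = 1.5775 bits

H(X|Y) = H(X,Y) - H(Y) = 2.3907 - 1.5775 = 0.8132 bits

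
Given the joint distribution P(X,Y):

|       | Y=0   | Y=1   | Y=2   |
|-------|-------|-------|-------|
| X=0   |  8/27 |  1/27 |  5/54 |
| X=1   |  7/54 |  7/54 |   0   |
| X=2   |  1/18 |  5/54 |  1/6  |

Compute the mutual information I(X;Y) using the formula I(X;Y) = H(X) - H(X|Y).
0.3134 bits

I(X;Y) = H(X) - H(X|Y)

Marginal of X (row sums):
  P(X=0) = 8/27 + 1/27 + 5/54 = 23/54
  P(X=1) = 7/54 + 7/54 + 0 = 7/27
  P(X=2) = 1/18 + 5/54 + 1/6 = 17/54
H(X) = -[(23/54)·log₂(23/54) + (7/27)·log₂(7/27) + (17/54)·log₂(17/54)]
  = 0.52445 + 0.50492 + 0.52493 = 1.55430 bits

Marginal of Y (column sums):
  P(Y=0) = 8/27 + 7/54 + 1/18 = 13/27
  P(Y=1) = 1/27 + 7/54 + 5/54 = 7/27
  P(Y=2) = 5/54 + 0 + 1/6 = 7/27
H(X|Y) = Σ_y P(y)·H(X|Y=y):
  Y=0: P(Y=0) = 13/27, P(X|Y=0) = (8/13, 7/26, 3/26) → H(X|Y=0) = 1.30019
  Y=1: P(Y=1) = 7/27, P(X|Y=1) = (1/7, 1/2, 5/14) → H(X|Y=1) = 1.43156
  Y=2: P(Y=2) = 7/27, P(X|Y=2) = (5/14, 0, 9/14) → H(X|Y=2) = 0.94029
H(X|Y) = (13/27)·1.30019 + (7/27)·1.43156 + (7/27)·0.94029 = 1.24094 bits

I(X;Y) = H(X) - H(X|Y) = 1.55430 - 1.24094 = 0.3134 bits

Cross-check via I(X;Y) = H(X) + H(Y) - H(X,Y): computing H(Y) from the column sums and H(X,Y) from the 9 cells in the same way gives H(Y) = 1.51753 bits and H(X,Y) = 2.75847 bits, so
I(X;Y) = 1.55430 + 1.51753 - 2.75847 = 0.3134 bits ✓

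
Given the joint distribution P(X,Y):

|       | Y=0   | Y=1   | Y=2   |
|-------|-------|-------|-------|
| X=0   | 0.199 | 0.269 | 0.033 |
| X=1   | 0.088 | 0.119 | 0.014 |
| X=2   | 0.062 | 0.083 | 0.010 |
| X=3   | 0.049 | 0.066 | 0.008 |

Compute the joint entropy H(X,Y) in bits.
3.0366 bits

H(X,Y) = -Σ_{x,y} P(x,y) log₂ P(x,y). Per-cell terms -P(x,y)·log₂P(x,y):
  X=0: 0.46350, 0.50957, 0.16241
  X=1: 0.30856, 0.36545, 0.08622
  X=2: 0.24872, 0.29803, 0.06644
  X=3: 0.21320, 0.25881, 0.05573
Sum of the 12 terms: H(X,Y) = 3.0366 bits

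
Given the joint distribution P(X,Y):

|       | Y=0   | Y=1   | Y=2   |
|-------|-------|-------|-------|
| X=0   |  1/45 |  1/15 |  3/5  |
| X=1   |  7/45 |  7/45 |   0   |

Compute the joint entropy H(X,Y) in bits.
1.6599 bits

H(X,Y) = -Σ_{x,y} P(x,y) log₂ P(x,y). Per-cell terms -P(x,y)·log₂P(x,y):
  X=0: 0.1220, 0.2605, 0.4422
  X=1: 0.4176, 0.4176, 0.0000
  (cells with P = 0 contribute 0)
Sum of the 6 terms: H(X,Y) = 1.6599 bits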